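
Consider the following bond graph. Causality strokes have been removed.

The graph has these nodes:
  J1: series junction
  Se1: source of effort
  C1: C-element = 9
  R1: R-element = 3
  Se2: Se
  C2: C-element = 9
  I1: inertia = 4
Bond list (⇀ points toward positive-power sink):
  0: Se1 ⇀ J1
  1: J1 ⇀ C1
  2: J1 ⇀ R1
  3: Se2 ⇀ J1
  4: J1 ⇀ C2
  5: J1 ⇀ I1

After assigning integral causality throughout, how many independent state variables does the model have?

β0 stroke→J1  (Se1 fixes effort; stroke away)
β3 stroke→J1  (Se2 fixes effort; stroke away)
β1 stroke→J1  (prefer integral on C1)
β4 stroke→J1  (C2 outputs effort q/C2)
β5 stroke→I1  (I1: I, integral causality)
β2 stroke→J1  (1-jn J1 has f-setter on 5)

3  (C1, C2, I1 all integral)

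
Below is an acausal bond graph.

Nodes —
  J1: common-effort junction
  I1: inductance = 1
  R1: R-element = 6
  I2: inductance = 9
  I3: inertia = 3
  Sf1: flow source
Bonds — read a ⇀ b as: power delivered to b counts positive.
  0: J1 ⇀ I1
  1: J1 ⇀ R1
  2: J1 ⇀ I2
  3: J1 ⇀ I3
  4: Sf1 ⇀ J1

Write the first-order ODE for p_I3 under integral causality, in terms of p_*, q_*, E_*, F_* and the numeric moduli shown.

#4 stroke at Sf1  (Sf1 fixes flow; stroke at Sf1)
#0 stroke at I1  (I1: I, integral causality)
#2 stroke at I2  (I2: I, integral causality)
#3 stroke at I3  (I3 outputs flow p/I3)
#1 stroke at J1  (J1 needs exactly one e-in)

dp_I3/dt = 6*F_Sf1 - 6*p_I1 - 2*p_I2/3 - 2*p_I3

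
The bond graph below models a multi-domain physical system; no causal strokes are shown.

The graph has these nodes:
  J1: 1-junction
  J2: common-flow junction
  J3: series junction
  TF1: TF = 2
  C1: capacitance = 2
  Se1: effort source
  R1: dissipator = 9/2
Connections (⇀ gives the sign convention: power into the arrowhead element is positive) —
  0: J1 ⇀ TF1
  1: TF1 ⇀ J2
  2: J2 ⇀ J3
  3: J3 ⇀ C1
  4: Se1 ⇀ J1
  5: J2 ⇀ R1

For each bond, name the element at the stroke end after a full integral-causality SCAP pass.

bond 4 |J1  (Se1 fixes effort; stroke away)
bond 0 |TF1  (closing 1-jn rule on J1)
bond 1 |J2  (through TF1, causality passes straight; one stroke at TF1)
bond 3 |J3  (prefer integral on C1)
bond 2 |J2  (closing 1-jn rule on J3)
bond 5 |R1  (J2 needs exactly one f-in)

#0 |TF1
#1 |J2
#2 |J2
#3 |J3
#4 |J1
#5 |R1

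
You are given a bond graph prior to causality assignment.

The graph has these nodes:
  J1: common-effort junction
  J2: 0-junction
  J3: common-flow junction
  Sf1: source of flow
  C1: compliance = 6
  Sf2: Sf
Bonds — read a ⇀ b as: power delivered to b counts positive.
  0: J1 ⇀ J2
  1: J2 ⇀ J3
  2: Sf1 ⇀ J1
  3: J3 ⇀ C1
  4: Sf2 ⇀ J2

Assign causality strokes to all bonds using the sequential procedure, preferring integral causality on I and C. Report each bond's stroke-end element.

b2 stroke at Sf1  (source Sf1 imposes f)
b4 stroke at Sf2  (source Sf2 imposes f)
b0 stroke at J1  (J1: last free bond brings effort in)
b1 stroke at J2  (closing 0-jn rule on J2)
b3 stroke at J3  (J3: bond 1 brought flow, rest push out)

#0 stroke at J1
#1 stroke at J2
#2 stroke at Sf1
#3 stroke at J3
#4 stroke at Sf2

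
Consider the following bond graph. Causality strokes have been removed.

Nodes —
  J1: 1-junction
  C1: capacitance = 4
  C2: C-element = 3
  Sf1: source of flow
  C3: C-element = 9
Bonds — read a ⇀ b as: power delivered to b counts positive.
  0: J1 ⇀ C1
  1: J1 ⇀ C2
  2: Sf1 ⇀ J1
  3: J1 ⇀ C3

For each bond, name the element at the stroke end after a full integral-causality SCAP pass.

bond 0 stroke at J1
bond 1 stroke at J1
bond 2 stroke at Sf1
bond 3 stroke at J1

bond 2 |Sf1  (Sf1: flow source, stroke at near end)
bond 0 |J1  (J1: bond 2 brought flow, rest push out)
bond 1 |J1  (J1: bond 2 brought flow, rest push out)
bond 3 |J1  (J1: bond 2 brought flow, rest push out)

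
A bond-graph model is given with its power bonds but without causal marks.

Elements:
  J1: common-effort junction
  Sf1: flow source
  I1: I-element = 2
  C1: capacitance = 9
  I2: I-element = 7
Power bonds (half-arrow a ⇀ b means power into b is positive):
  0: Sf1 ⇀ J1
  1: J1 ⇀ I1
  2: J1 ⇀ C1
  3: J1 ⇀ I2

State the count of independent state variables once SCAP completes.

#0 →Sf1  (Sf1 (Sf) sets flow on bond)
#1 →I1  (prefer integral on I1)
#2 →J1  (C1: C, integral causality)
#3 →I2  (J1 effort already set via bond 2)

3  (C1, I1, I2 all integral)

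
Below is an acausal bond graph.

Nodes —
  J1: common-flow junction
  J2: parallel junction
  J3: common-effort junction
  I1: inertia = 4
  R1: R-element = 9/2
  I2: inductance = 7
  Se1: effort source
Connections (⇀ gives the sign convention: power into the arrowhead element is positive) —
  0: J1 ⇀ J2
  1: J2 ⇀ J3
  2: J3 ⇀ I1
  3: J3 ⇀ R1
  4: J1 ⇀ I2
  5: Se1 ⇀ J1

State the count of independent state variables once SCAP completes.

2  (I1, I2 all integral)

b5 stroke at J1  (Se1: effort source, stroke at far end)
b2 stroke at I1  (I1 integral (f out))
b4 stroke at I2  (I2 integral (f out))
b0 stroke at J1  (J1: bond 4 brought flow, rest push out)
b1 stroke at J2  (only one effort-in slot at J2)
b3 stroke at J3  (only one effort-in slot at J3)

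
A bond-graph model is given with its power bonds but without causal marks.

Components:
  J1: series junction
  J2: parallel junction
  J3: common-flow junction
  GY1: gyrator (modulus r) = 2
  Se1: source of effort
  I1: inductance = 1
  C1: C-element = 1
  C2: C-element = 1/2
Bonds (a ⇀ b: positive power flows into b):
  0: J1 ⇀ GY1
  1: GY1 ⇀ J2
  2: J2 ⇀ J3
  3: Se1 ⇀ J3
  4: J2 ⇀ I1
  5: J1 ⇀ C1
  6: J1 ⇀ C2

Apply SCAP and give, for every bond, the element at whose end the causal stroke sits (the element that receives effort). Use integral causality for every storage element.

β3 →J3  (Se1: effort source, stroke at far end)
β2 →J2  (J3: last free bond brings flow in)
β1 →GY1  (common-e at J2 fixed by 2)
β4 →I1  (0-jn J2 has e-setter on 2)
β0 →GY1  (GY1: gyrator matches bond 1)
β5 →J1  (common-f at J1 fixed by 0)
β6 →J1  (J1: bond 0 brought flow, rest push out)

β0 →GY1
β1 →GY1
β2 →J2
β3 →J3
β4 →I1
β5 →J1
β6 →J1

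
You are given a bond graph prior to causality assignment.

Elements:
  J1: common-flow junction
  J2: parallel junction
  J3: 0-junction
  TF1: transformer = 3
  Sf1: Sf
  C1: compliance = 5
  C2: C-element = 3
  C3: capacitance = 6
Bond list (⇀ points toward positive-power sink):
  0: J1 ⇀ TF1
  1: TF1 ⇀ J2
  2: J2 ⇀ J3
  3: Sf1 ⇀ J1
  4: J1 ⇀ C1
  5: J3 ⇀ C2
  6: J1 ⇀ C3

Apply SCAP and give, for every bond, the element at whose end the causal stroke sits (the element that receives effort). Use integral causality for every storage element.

b0 |J1
b1 |TF1
b2 |J2
b3 |Sf1
b4 |J1
b5 |J3
b6 |J1

#3 →Sf1  (Sf1 (Sf) sets flow on bond)
#0 →J1  (1-jn J1 has f-setter on 3)
#4 →J1  (J1: bond 3 brought flow, rest push out)
#6 →J1  (J1 flow already set via bond 3)
#1 →TF1  (TF TF1: opposite of bond 0)
#2 →J2  (J2: last free bond brings effort in)
#5 →J3  (only one effort-in slot at J3)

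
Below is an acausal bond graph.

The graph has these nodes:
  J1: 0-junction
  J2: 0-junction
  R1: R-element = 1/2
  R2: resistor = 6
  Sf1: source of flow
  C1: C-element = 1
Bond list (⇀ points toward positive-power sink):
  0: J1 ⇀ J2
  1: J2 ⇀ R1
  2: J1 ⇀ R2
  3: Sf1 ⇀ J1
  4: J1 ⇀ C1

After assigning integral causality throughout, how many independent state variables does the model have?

bond 3 stroke at Sf1  (source Sf1 imposes f)
bond 4 stroke at J1  (C1 outputs effort q/C1)
bond 0 stroke at J2  (J1 effort already set via bond 4)
bond 2 stroke at R2  (J1 effort already set via bond 4)
bond 1 stroke at R1  (common-e at J2 fixed by 0)

1  (C1 all integral)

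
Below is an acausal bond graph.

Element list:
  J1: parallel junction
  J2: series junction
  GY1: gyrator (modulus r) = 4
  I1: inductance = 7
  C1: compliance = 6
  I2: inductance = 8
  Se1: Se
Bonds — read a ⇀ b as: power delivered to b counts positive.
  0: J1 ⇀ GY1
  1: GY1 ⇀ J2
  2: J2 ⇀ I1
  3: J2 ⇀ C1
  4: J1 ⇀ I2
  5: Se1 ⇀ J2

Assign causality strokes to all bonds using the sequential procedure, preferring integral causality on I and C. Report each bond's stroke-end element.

β5 stroke at J2  (source Se1 imposes e)
β2 stroke at I1  (prefer integral on I1)
β1 stroke at J2  (J2: bond 2 brought flow, rest push out)
β3 stroke at J2  (common-f at J2 fixed by 2)
β0 stroke at J1  (GY1 both-in/both-out from 1)
β4 stroke at I2  (0-jn J1 has e-setter on 0)

β0 |J1
β1 |J2
β2 |I1
β3 |J2
β4 |I2
β5 |J2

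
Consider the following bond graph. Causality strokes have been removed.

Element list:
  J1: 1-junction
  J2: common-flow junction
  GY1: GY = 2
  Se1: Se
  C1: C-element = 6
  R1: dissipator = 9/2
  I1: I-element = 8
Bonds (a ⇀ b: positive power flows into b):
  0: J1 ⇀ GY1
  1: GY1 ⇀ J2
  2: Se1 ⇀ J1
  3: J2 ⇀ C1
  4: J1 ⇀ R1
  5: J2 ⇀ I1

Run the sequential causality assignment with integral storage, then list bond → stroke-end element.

b0 |J1
b1 |J2
b2 |J1
b3 |J2
b4 |R1
b5 |I1

#2 →J1  (Se1: effort source, stroke at far end)
#3 →J2  (C1 integral (e out))
#5 →I1  (prefer integral on I1)
#1 →J2  (1-jn J2 has f-setter on 5)
#0 →J1  (GY GY1: same side as bond 1)
#4 →R1  (closing 1-jn rule on J1)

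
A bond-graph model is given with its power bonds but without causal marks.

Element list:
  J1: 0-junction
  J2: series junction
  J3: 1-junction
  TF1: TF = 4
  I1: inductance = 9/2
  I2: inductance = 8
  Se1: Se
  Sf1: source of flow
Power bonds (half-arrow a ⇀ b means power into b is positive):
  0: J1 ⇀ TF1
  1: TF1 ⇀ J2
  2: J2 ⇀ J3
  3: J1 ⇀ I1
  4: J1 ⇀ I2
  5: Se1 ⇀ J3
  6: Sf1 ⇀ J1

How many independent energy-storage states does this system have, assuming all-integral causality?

#5 stroke→J3  (source Se1 imposes e)
#6 stroke→Sf1  (Sf1 (Sf) sets flow on bond)
#2 stroke→J2  (J3 needs exactly one f-in)
#1 stroke→TF1  (J2 needs exactly one f-in)
#0 stroke→J1  (TF1 one-in-one-out from 1)
#3 stroke→I1  (common-e at J1 fixed by 0)
#4 stroke→I2  (J1 effort already set via bond 0)

2  (I1, I2 all integral)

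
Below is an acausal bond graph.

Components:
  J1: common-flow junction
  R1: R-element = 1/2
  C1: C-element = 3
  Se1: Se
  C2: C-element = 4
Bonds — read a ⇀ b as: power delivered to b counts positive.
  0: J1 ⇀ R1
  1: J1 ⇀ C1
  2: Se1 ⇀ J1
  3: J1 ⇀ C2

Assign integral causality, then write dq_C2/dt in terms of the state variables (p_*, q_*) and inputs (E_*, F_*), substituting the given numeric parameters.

dq_C2/dt = 2*E_Se1 - 2*q_C1/3 - q_C2/2

#2 stroke→J1  (Se1 fixes effort; stroke away)
#1 stroke→J1  (C1 outputs effort q/C1)
#3 stroke→J1  (C2: C, integral causality)
#0 stroke→R1  (closing 1-jn rule on J1)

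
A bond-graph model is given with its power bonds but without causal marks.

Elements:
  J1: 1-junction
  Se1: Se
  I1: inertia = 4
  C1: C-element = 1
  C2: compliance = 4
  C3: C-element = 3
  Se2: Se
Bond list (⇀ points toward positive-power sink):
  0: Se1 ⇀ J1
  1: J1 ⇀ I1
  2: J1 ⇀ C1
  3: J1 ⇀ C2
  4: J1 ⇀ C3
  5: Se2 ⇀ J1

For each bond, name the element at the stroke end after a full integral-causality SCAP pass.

β0 |J1
β1 |I1
β2 |J1
β3 |J1
β4 |J1
β5 |J1

b0 stroke at J1  (Se1 fixes effort; stroke away)
b5 stroke at J1  (Se2 fixes effort; stroke away)
b1 stroke at I1  (I1: I, integral causality)
b2 stroke at J1  (J1: bond 1 brought flow, rest push out)
b3 stroke at J1  (common-f at J1 fixed by 1)
b4 stroke at J1  (1-jn J1 has f-setter on 1)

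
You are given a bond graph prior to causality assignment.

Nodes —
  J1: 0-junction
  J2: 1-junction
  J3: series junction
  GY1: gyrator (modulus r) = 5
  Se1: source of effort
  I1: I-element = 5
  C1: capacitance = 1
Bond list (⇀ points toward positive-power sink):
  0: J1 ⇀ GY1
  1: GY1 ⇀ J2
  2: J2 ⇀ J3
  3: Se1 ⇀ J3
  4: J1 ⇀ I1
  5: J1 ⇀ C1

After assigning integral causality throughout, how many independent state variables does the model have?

b3 stroke→J3  (Se1 fixes effort; stroke away)
b2 stroke→J2  (J3 needs exactly one f-in)
b1 stroke→GY1  (J2 needs exactly one f-in)
b0 stroke→GY1  (GY1 both-in/both-out from 1)
b4 stroke→I1  (I1: I, integral causality)
b5 stroke→J1  (only one effort-in slot at J1)

2  (C1, I1 all integral)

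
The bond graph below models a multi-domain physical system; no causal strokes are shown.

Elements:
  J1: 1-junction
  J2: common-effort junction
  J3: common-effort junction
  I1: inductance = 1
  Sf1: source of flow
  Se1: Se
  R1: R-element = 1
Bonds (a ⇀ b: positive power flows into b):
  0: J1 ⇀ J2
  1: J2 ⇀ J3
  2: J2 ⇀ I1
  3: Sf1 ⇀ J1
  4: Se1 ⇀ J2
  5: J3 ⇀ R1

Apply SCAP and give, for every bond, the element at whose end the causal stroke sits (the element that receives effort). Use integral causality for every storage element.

#0 stroke at J1
#1 stroke at J3
#2 stroke at I1
#3 stroke at Sf1
#4 stroke at J2
#5 stroke at R1

bond 3 stroke at Sf1  (Sf1: flow source, stroke at near end)
bond 4 stroke at J2  (Se1 (Se) sets effort on bond)
bond 0 stroke at J1  (J1 flow already set via bond 3)
bond 1 stroke at J3  (J2 effort already set via bond 4)
bond 2 stroke at I1  (common-e at J2 fixed by 4)
bond 5 stroke at R1  (0-jn J3 has e-setter on 1)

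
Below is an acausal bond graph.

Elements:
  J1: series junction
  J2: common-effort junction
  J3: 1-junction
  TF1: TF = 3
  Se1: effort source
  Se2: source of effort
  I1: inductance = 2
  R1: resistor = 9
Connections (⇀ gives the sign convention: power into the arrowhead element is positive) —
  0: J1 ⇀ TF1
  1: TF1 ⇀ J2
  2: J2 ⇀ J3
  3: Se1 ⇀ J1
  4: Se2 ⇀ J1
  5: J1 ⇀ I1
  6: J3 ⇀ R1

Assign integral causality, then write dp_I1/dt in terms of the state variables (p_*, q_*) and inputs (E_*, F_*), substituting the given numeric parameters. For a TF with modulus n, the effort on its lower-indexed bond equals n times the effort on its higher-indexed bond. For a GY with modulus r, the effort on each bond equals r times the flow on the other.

dp_I1/dt = E_Se1 + E_Se2 - 81*p_I1/2

bond 3 |J1  (source Se1 imposes e)
bond 4 |J1  (Se2 (Se) sets effort on bond)
bond 5 |I1  (prefer integral on I1)
bond 0 |J1  (J1 flow already set via bond 5)
bond 1 |TF1  (TF TF1: opposite of bond 0)
bond 2 |J2  (J2: last free bond brings effort in)
bond 6 |J3  (1-jn J3 has f-setter on 2)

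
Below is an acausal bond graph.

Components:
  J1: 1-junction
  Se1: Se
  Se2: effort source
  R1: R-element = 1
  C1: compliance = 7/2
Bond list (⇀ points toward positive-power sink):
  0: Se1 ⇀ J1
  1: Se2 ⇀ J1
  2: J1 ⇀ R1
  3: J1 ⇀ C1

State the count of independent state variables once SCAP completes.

bond 0 stroke→J1  (Se1: effort source, stroke at far end)
bond 1 stroke→J1  (Se2 fixes effort; stroke away)
bond 3 stroke→J1  (C1: C, integral causality)
bond 2 stroke→R1  (J1: last free bond brings flow in)

1  (C1 all integral)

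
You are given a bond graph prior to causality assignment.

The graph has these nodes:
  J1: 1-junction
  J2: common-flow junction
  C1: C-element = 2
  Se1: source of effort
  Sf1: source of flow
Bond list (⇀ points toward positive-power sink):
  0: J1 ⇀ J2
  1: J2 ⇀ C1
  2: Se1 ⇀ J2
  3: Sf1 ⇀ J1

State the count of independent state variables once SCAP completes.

β2 →J2  (source Se1 imposes e)
β3 →Sf1  (Sf1 (Sf) sets flow on bond)
β0 →J1  (J1: bond 3 brought flow, rest push out)
β1 →J2  (1-jn J2 has f-setter on 0)

1  (C1 all integral)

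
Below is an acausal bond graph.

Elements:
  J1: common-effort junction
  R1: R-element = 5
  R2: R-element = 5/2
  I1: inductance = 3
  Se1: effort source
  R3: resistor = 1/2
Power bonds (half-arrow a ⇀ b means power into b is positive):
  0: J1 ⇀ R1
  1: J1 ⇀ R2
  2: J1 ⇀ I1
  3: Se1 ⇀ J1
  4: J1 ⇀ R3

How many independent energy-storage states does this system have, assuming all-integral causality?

b3 stroke→J1  (Se1 (Se) sets effort on bond)
b0 stroke→R1  (0-jn J1 has e-setter on 3)
b1 stroke→R2  (J1: bond 3 brought effort, rest push out)
b2 stroke→I1  (J1: bond 3 brought effort, rest push out)
b4 stroke→R3  (J1 effort already set via bond 3)

1  (I1 all integral)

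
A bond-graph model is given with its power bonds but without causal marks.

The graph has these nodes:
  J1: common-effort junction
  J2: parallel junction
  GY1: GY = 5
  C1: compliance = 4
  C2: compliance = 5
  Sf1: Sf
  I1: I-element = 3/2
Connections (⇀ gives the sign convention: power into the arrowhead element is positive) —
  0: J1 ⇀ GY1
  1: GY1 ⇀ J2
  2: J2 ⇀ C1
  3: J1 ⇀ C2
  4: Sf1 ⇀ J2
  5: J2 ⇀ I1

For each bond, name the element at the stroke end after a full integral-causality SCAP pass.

β4 →Sf1  (Sf1 (Sf) sets flow on bond)
β2 →J2  (C1 integral (e out))
β1 →GY1  (common-e at J2 fixed by 2)
β5 →I1  (J2 effort already set via bond 2)
β0 →GY1  (through GY1, causality inverts; strokes same side of GY1)
β3 →J1  (J1 needs exactly one e-in)

b0 stroke at GY1
b1 stroke at GY1
b2 stroke at J2
b3 stroke at J1
b4 stroke at Sf1
b5 stroke at I1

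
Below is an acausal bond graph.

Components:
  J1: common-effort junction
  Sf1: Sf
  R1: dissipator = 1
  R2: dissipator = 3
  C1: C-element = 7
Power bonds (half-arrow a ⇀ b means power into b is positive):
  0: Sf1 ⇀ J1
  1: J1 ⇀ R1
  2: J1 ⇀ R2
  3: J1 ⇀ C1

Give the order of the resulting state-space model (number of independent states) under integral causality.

β0 stroke→Sf1  (source Sf1 imposes f)
β3 stroke→J1  (C1 outputs effort q/C1)
β1 stroke→R1  (0-jn J1 has e-setter on 3)
β2 stroke→R2  (common-e at J1 fixed by 3)

1  (C1 all integral)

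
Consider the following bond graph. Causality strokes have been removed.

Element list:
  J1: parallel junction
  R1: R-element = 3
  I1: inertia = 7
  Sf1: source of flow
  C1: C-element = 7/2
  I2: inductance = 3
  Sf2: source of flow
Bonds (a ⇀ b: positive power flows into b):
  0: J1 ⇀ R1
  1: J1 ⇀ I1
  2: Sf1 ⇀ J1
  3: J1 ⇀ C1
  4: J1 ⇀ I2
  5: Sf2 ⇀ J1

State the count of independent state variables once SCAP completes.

#2 stroke at Sf1  (Sf1 fixes flow; stroke at Sf1)
#5 stroke at Sf2  (source Sf2 imposes f)
#1 stroke at I1  (prefer integral on I1)
#3 stroke at J1  (C1 outputs effort q/C1)
#0 stroke at R1  (0-jn J1 has e-setter on 3)
#4 stroke at I2  (0-jn J1 has e-setter on 3)

3  (C1, I1, I2 all integral)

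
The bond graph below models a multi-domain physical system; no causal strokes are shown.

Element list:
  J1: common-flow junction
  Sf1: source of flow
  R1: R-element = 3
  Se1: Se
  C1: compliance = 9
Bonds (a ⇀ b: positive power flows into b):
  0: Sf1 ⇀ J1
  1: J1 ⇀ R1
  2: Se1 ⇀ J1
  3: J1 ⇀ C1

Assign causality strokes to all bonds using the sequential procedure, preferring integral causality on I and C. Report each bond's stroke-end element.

#0 stroke→Sf1  (source Sf1 imposes f)
#2 stroke→J1  (Se1: effort source, stroke at far end)
#1 stroke→J1  (J1 flow already set via bond 0)
#3 stroke→J1  (J1 flow already set via bond 0)

#0 →Sf1
#1 →J1
#2 →J1
#3 →J1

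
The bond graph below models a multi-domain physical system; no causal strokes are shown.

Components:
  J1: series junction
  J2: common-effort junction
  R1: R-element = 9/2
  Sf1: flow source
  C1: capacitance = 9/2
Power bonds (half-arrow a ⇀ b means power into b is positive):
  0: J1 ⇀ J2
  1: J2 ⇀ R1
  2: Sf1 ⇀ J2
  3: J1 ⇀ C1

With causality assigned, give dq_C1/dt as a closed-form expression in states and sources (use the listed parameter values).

dq_C1/dt = -F_Sf1 - 4*q_C1/81

bond 2 stroke at Sf1  (Sf1: flow source, stroke at near end)
bond 3 stroke at J1  (C1 integral (e out))
bond 0 stroke at J2  (closing 1-jn rule on J1)
bond 1 stroke at R1  (J2: bond 0 brought effort, rest push out)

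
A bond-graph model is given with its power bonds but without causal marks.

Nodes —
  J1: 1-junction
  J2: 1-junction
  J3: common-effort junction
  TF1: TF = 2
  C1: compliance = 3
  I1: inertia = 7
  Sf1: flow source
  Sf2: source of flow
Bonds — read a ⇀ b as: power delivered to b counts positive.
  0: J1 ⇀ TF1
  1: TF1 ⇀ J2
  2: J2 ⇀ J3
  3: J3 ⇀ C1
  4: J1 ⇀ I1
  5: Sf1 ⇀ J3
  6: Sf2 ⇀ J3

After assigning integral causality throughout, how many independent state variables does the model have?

2  (C1, I1 all integral)

#5 stroke at Sf1  (source Sf1 imposes f)
#6 stroke at Sf2  (Sf2 (Sf) sets flow on bond)
#3 stroke at J3  (C1 outputs effort q/C1)
#2 stroke at J2  (J3 effort already set via bond 3)
#1 stroke at TF1  (closing 1-jn rule on J2)
#0 stroke at J1  (TF1 one-in-one-out from 1)
#4 stroke at I1  (only one flow-in slot at J1)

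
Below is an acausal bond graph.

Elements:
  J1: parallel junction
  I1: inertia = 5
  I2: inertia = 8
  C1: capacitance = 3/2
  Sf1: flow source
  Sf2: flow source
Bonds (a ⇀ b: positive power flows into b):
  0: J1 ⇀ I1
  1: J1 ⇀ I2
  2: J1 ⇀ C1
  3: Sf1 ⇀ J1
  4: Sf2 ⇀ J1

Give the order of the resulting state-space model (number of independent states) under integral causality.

3  (C1, I1, I2 all integral)

b3 stroke at Sf1  (Sf1 fixes flow; stroke at Sf1)
b4 stroke at Sf2  (source Sf2 imposes f)
b0 stroke at I1  (prefer integral on I1)
b1 stroke at I2  (I2 outputs flow p/I2)
b2 stroke at J1  (J1: last free bond brings effort in)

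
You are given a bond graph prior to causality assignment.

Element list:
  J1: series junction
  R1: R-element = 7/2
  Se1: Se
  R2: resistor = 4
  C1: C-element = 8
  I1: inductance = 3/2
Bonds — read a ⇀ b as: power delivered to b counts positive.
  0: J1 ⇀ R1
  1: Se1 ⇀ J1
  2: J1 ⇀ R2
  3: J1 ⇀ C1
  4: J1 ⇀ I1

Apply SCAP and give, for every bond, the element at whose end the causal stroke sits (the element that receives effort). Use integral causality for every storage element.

bond 0 stroke→J1
bond 1 stroke→J1
bond 2 stroke→J1
bond 3 stroke→J1
bond 4 stroke→I1

#1 →J1  (Se1: effort source, stroke at far end)
#3 →J1  (prefer integral on C1)
#4 →I1  (prefer integral on I1)
#0 →J1  (common-f at J1 fixed by 4)
#2 →J1  (1-jn J1 has f-setter on 4)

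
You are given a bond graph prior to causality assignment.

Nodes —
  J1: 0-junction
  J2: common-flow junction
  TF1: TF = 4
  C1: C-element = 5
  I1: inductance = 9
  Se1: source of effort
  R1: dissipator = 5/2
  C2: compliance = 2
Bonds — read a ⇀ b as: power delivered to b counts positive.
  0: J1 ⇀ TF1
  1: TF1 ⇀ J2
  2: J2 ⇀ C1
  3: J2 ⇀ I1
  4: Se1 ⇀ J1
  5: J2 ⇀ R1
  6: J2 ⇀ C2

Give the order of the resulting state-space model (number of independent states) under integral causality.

β4 |J1  (Se1 (Se) sets effort on bond)
β0 |TF1  (common-e at J1 fixed by 4)
β1 |J2  (TF TF1: opposite of bond 0)
β2 |J2  (prefer integral on C1)
β3 |I1  (I1 outputs flow p/I1)
β5 |J2  (J2 flow already set via bond 3)
β6 |J2  (J2: bond 3 brought flow, rest push out)

3  (C1, C2, I1 all integral)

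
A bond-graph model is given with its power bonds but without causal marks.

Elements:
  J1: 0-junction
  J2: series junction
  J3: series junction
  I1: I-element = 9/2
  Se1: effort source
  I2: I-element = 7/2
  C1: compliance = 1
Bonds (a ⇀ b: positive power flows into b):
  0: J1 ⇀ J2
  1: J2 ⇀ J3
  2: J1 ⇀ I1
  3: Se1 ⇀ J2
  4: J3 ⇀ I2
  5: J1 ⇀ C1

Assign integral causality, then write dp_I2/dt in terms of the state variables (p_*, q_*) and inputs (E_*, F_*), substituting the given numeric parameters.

b3 stroke→J2  (Se1 fixes effort; stroke away)
b2 stroke→I1  (I1 outputs flow p/I1)
b4 stroke→I2  (I2: I, integral causality)
b1 stroke→J3  (J3 flow already set via bond 4)
b0 stroke→J2  (J2 flow already set via bond 1)
b5 stroke→J1  (J1 needs exactly one e-in)

dp_I2/dt = E_Se1 + q_C1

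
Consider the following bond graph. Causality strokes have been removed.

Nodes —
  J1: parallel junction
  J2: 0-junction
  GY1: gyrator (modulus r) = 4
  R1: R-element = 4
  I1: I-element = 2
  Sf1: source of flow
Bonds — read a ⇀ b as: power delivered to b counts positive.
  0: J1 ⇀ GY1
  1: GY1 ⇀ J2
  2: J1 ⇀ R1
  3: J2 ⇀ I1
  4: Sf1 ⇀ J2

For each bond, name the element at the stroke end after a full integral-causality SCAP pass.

b4 |Sf1  (source Sf1 imposes f)
b3 |I1  (I1 integral (f out))
b1 |J2  (only one effort-in slot at J2)
b0 |J1  (GY1: gyrator matches bond 1)
b2 |R1  (J1 effort already set via bond 0)

β0 |J1
β1 |J2
β2 |R1
β3 |I1
β4 |Sf1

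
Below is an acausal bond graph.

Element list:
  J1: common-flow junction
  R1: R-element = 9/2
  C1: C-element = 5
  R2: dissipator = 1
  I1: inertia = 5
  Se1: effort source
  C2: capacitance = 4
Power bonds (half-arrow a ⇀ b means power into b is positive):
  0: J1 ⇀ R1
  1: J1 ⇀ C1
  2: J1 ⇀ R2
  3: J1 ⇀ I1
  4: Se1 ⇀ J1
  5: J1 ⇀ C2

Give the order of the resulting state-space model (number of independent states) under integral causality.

b4 stroke→J1  (Se1: effort source, stroke at far end)
b1 stroke→J1  (C1 outputs effort q/C1)
b3 stroke→I1  (prefer integral on I1)
b0 stroke→J1  (1-jn J1 has f-setter on 3)
b2 stroke→J1  (common-f at J1 fixed by 3)
b5 stroke→J1  (common-f at J1 fixed by 3)

3  (C1, C2, I1 all integral)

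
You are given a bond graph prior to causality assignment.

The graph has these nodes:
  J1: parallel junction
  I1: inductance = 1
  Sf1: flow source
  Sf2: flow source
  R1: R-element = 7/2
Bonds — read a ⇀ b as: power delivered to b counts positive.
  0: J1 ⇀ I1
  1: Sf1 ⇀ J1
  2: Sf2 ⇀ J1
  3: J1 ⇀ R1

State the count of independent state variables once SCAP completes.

1  (I1 all integral)

b1 stroke at Sf1  (source Sf1 imposes f)
b2 stroke at Sf2  (source Sf2 imposes f)
b0 stroke at I1  (I1: I, integral causality)
b3 stroke at J1  (J1 needs exactly one e-in)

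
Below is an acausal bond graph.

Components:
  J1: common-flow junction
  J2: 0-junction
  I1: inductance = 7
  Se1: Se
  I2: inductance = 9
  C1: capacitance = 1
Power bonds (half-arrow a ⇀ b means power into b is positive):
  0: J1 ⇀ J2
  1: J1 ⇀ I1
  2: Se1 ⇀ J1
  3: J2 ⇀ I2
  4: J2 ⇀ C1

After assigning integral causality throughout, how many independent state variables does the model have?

3  (C1, I1, I2 all integral)

b2 |J1  (source Se1 imposes e)
b1 |I1  (I1 outputs flow p/I1)
b0 |J1  (common-f at J1 fixed by 1)
b3 |I2  (I2 outputs flow p/I2)
b4 |J2  (only one effort-in slot at J2)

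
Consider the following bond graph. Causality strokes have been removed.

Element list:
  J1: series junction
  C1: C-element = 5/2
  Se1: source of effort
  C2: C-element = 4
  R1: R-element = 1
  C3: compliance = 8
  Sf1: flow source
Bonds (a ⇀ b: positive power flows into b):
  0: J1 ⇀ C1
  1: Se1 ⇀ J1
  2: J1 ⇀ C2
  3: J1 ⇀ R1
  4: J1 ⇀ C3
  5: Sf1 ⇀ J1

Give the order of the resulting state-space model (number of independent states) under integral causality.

3  (C1, C2, C3 all integral)

bond 1 stroke→J1  (Se1: effort source, stroke at far end)
bond 5 stroke→Sf1  (Sf1: flow source, stroke at near end)
bond 0 stroke→J1  (common-f at J1 fixed by 5)
bond 2 stroke→J1  (J1: bond 5 brought flow, rest push out)
bond 3 stroke→J1  (1-jn J1 has f-setter on 5)
bond 4 stroke→J1  (1-jn J1 has f-setter on 5)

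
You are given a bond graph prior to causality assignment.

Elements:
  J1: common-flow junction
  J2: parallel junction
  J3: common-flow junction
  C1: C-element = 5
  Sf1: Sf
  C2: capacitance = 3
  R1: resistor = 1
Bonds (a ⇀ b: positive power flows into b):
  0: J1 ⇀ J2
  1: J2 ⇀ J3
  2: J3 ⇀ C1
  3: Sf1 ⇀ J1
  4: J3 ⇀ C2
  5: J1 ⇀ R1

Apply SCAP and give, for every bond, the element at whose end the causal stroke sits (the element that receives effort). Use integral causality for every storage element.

#3 stroke→Sf1  (Sf1: flow source, stroke at near end)
#0 stroke→J1  (J1 flow already set via bond 3)
#5 stroke→J1  (J1 flow already set via bond 3)
#1 stroke→J2  (closing 0-jn rule on J2)
#2 stroke→J3  (J3 flow already set via bond 1)
#4 stroke→J3  (1-jn J3 has f-setter on 1)

β0 |J1
β1 |J2
β2 |J3
β3 |Sf1
β4 |J3
β5 |J1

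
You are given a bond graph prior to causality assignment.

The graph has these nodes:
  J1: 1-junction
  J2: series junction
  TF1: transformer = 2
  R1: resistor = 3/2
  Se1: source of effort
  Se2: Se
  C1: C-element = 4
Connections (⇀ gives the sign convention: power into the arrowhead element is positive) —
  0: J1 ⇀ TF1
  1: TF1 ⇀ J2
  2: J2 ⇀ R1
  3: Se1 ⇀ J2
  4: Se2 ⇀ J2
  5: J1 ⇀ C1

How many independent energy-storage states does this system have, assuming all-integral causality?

b3 stroke at J2  (Se1: effort source, stroke at far end)
b4 stroke at J2  (Se2: effort source, stroke at far end)
b5 stroke at J1  (C1 outputs effort q/C1)
b0 stroke at TF1  (only one flow-in slot at J1)
b1 stroke at J2  (TF TF1: opposite of bond 0)
b2 stroke at R1  (only one flow-in slot at J2)

1  (C1 all integral)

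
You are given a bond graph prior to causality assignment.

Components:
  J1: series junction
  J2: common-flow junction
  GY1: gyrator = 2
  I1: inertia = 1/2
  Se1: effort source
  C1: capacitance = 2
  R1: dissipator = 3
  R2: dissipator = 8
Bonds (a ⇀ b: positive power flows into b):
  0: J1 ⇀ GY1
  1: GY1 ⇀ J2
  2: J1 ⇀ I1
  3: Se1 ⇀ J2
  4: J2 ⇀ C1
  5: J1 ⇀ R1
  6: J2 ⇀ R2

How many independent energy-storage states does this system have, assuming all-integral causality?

2  (C1, I1 all integral)

β3 stroke at J2  (Se1 (Se) sets effort on bond)
β2 stroke at I1  (I1: I, integral causality)
β0 stroke at J1  (1-jn J1 has f-setter on 2)
β5 stroke at J1  (J1 flow already set via bond 2)
β1 stroke at J2  (GY GY1: same side as bond 0)
β4 stroke at J2  (C1 integral (e out))
β6 stroke at R2  (J2 needs exactly one f-in)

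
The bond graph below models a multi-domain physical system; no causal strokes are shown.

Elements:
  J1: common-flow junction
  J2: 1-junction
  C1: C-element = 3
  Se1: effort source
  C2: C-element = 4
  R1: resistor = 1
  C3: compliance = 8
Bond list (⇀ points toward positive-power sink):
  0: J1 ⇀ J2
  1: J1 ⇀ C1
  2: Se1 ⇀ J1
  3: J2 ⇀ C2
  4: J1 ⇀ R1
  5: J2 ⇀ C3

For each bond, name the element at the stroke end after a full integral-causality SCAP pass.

#2 stroke→J1  (Se1: effort source, stroke at far end)
#1 stroke→J1  (prefer integral on C1)
#3 stroke→J2  (C2 outputs effort q/C2)
#5 stroke→J2  (C3 integral (e out))
#0 stroke→J1  (J2 needs exactly one f-in)
#4 stroke→R1  (closing 1-jn rule on J1)

b0 stroke at J1
b1 stroke at J1
b2 stroke at J1
b3 stroke at J2
b4 stroke at R1
b5 stroke at J2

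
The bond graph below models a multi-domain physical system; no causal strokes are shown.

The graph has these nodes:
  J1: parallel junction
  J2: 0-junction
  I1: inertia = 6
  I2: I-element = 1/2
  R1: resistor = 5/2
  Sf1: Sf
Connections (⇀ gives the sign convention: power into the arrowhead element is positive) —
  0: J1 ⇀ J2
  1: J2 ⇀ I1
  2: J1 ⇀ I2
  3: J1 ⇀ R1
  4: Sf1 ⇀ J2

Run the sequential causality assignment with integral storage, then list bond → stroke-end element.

bond 4 stroke at Sf1  (source Sf1 imposes f)
bond 1 stroke at I1  (I1 outputs flow p/I1)
bond 0 stroke at J2  (only one effort-in slot at J2)
bond 2 stroke at I2  (I2 outputs flow p/I2)
bond 3 stroke at J1  (J1 needs exactly one e-in)

#0 stroke→J2
#1 stroke→I1
#2 stroke→I2
#3 stroke→J1
#4 stroke→Sf1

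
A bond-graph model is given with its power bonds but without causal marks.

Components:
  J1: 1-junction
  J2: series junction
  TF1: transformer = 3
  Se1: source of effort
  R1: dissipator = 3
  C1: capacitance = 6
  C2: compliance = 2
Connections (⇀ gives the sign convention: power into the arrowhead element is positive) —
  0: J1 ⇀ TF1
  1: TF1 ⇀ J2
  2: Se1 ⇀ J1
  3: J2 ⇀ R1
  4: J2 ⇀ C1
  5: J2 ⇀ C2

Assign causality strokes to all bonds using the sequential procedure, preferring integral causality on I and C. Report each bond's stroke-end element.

β0 stroke at TF1
β1 stroke at J2
β2 stroke at J1
β3 stroke at R1
β4 stroke at J2
β5 stroke at J2

b2 →J1  (Se1: effort source, stroke at far end)
b0 →TF1  (J1: last free bond brings flow in)
b1 →J2  (TF TF1: opposite of bond 0)
b4 →J2  (prefer integral on C1)
b5 →J2  (prefer integral on C2)
b3 →R1  (only one flow-in slot at J2)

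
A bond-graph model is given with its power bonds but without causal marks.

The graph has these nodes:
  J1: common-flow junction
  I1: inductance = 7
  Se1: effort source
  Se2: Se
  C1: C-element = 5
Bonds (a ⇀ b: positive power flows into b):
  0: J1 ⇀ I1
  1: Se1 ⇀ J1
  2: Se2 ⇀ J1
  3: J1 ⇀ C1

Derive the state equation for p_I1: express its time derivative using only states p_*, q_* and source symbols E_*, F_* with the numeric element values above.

b1 stroke→J1  (Se1 (Se) sets effort on bond)
b2 stroke→J1  (source Se2 imposes e)
b0 stroke→I1  (I1 integral (f out))
b3 stroke→J1  (1-jn J1 has f-setter on 0)

dp_I1/dt = E_Se1 + E_Se2 - q_C1/5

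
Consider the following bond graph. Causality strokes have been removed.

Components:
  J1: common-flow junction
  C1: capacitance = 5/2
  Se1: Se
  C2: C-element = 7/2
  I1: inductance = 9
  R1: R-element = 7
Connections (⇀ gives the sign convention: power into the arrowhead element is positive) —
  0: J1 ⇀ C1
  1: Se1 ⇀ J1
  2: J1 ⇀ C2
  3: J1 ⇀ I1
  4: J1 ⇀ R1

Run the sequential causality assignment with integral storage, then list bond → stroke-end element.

bond 0 stroke→J1
bond 1 stroke→J1
bond 2 stroke→J1
bond 3 stroke→I1
bond 4 stroke→J1

β1 |J1  (Se1 (Se) sets effort on bond)
β0 |J1  (prefer integral on C1)
β2 |J1  (prefer integral on C2)
β3 |I1  (I1 outputs flow p/I1)
β4 |J1  (J1: bond 3 brought flow, rest push out)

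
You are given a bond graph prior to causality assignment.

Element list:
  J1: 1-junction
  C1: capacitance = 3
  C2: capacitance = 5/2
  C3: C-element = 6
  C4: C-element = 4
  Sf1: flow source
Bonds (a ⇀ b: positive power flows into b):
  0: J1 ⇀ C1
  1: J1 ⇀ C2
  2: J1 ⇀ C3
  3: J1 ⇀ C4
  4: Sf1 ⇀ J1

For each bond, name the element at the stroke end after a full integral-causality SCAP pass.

#0 |J1
#1 |J1
#2 |J1
#3 |J1
#4 |Sf1

bond 4 stroke→Sf1  (Sf1 fixes flow; stroke at Sf1)
bond 0 stroke→J1  (1-jn J1 has f-setter on 4)
bond 1 stroke→J1  (J1 flow already set via bond 4)
bond 2 stroke→J1  (J1 flow already set via bond 4)
bond 3 stroke→J1  (J1 flow already set via bond 4)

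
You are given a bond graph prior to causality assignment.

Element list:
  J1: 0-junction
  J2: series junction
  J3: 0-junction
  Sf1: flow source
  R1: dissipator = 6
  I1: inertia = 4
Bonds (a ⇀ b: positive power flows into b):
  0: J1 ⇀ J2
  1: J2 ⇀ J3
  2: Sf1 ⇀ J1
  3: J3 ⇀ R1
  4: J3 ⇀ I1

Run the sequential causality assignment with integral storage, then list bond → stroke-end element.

b2 |Sf1  (source Sf1 imposes f)
b0 |J1  (J1 needs exactly one e-in)
b1 |J2  (J2: bond 0 brought flow, rest push out)
b4 |I1  (I1 outputs flow p/I1)
b3 |J3  (only one effort-in slot at J3)

bond 0 →J1
bond 1 →J2
bond 2 →Sf1
bond 3 →J3
bond 4 →I1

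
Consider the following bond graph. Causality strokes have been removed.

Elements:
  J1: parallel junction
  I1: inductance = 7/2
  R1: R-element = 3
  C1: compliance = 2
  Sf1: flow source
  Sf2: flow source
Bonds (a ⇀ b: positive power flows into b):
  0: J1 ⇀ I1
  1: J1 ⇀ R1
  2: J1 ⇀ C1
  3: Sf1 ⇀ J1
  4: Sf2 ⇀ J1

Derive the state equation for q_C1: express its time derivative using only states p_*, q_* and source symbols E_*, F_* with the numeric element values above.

dq_C1/dt = F_Sf1 + F_Sf2 - 2*p_I1/7 - q_C1/6

#3 stroke→Sf1  (Sf1 fixes flow; stroke at Sf1)
#4 stroke→Sf2  (source Sf2 imposes f)
#0 stroke→I1  (I1: I, integral causality)
#2 stroke→J1  (C1: C, integral causality)
#1 stroke→R1  (J1: bond 2 brought effort, rest push out)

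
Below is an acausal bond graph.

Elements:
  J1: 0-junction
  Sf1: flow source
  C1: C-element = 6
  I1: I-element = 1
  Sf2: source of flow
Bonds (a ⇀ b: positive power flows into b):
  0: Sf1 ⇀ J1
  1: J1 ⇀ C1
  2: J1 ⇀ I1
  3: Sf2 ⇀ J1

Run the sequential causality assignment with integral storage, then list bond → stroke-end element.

β0 stroke→Sf1  (Sf1 (Sf) sets flow on bond)
β3 stroke→Sf2  (Sf2 fixes flow; stroke at Sf2)
β1 stroke→J1  (C1 outputs effort q/C1)
β2 stroke→I1  (0-jn J1 has e-setter on 1)

β0 |Sf1
β1 |J1
β2 |I1
β3 |Sf2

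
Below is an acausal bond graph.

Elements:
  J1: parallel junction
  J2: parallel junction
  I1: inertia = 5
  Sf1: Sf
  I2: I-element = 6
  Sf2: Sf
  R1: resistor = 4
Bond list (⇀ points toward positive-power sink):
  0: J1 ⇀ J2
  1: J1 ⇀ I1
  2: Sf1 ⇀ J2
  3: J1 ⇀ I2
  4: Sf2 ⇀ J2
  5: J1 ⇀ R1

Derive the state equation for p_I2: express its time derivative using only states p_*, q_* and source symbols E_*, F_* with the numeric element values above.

β2 stroke at Sf1  (Sf1 (Sf) sets flow on bond)
β4 stroke at Sf2  (source Sf2 imposes f)
β0 stroke at J2  (closing 0-jn rule on J2)
β1 stroke at I1  (prefer integral on I1)
β3 stroke at I2  (I2: I, integral causality)
β5 stroke at J1  (J1: last free bond brings effort in)

dp_I2/dt = 4*F_Sf1 + 4*F_Sf2 - 4*p_I1/5 - 2*p_I2/3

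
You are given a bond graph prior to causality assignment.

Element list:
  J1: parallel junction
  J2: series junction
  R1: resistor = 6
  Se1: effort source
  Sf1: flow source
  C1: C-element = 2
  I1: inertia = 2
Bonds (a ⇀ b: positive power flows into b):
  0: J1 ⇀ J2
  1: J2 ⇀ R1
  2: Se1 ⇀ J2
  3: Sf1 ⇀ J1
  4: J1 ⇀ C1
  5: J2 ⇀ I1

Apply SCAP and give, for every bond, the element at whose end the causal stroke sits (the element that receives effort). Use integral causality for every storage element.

bond 0 →J2
bond 1 →J2
bond 2 →J2
bond 3 →Sf1
bond 4 →J1
bond 5 →I1

bond 2 →J2  (Se1 fixes effort; stroke away)
bond 3 →Sf1  (source Sf1 imposes f)
bond 4 →J1  (prefer integral on C1)
bond 0 →J2  (J1 effort already set via bond 4)
bond 5 →I1  (I1: I, integral causality)
bond 1 →J2  (common-f at J2 fixed by 5)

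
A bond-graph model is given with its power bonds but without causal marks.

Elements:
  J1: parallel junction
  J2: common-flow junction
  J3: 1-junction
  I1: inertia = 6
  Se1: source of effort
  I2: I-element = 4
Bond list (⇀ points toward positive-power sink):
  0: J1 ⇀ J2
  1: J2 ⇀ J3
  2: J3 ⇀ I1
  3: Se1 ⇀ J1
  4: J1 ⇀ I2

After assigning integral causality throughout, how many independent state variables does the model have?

2  (I1, I2 all integral)

β3 stroke→J1  (Se1 fixes effort; stroke away)
β0 stroke→J2  (J1: bond 3 brought effort, rest push out)
β4 stroke→I2  (0-jn J1 has e-setter on 3)
β1 stroke→J3  (only one flow-in slot at J2)
β2 stroke→I1  (closing 1-jn rule on J3)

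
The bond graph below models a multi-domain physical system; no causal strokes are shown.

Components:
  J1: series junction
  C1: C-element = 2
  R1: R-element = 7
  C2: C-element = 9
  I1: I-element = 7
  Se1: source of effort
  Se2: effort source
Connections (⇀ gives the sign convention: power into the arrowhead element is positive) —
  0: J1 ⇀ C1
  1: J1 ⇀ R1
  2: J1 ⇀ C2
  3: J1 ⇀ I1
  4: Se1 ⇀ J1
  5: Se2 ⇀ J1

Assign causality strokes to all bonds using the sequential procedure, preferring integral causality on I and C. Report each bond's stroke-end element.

#4 →J1  (Se1: effort source, stroke at far end)
#5 →J1  (Se2 fixes effort; stroke away)
#0 →J1  (prefer integral on C1)
#2 →J1  (C2 outputs effort q/C2)
#3 →I1  (I1 outputs flow p/I1)
#1 →J1  (1-jn J1 has f-setter on 3)

β0 →J1
β1 →J1
β2 →J1
β3 →I1
β4 →J1
β5 →J1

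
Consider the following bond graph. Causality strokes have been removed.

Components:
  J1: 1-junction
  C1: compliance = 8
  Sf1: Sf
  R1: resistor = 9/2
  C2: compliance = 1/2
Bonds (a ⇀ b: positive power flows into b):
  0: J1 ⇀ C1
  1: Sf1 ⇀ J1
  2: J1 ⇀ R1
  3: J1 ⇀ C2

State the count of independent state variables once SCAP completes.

2  (C1, C2 all integral)

bond 1 →Sf1  (Sf1 fixes flow; stroke at Sf1)
bond 0 →J1  (1-jn J1 has f-setter on 1)
bond 2 →J1  (J1 flow already set via bond 1)
bond 3 →J1  (J1 flow already set via bond 1)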